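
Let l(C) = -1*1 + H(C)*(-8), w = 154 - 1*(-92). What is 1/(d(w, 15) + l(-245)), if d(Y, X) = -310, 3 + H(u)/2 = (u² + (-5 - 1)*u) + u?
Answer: -1/980263 ≈ -1.0201e-6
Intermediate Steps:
H(u) = -6 - 10*u + 2*u² (H(u) = -6 + 2*((u² + (-5 - 1)*u) + u) = -6 + 2*((u² - 6*u) + u) = -6 + 2*(u² - 5*u) = -6 + (-10*u + 2*u²) = -6 - 10*u + 2*u²)
w = 246 (w = 154 + 92 = 246)
l(C) = 47 - 16*C² + 80*C (l(C) = -1*1 + (-6 - 10*C + 2*C²)*(-8) = -1 + (48 - 16*C² + 80*C) = 47 - 16*C² + 80*C)
1/(d(w, 15) + l(-245)) = 1/(-310 + (47 - 16*(-245)² + 80*(-245))) = 1/(-310 + (47 - 16*60025 - 19600)) = 1/(-310 + (47 - 960400 - 19600)) = 1/(-310 - 979953) = 1/(-980263) = -1/980263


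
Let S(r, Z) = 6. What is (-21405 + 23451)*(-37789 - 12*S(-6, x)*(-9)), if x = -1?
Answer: -75990486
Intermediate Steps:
(-21405 + 23451)*(-37789 - 12*S(-6, x)*(-9)) = (-21405 + 23451)*(-37789 - 12*6*(-9)) = 2046*(-37789 - 72*(-9)) = 2046*(-37789 + 648) = 2046*(-37141) = -75990486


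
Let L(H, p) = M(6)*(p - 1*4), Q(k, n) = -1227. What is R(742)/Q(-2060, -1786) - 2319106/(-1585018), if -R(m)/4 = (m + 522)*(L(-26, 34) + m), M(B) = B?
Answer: 3695808086219/972408543 ≈ 3800.7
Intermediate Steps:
L(H, p) = -24 + 6*p (L(H, p) = 6*(p - 1*4) = 6*(p - 4) = 6*(-4 + p) = -24 + 6*p)
R(m) = -4*(180 + m)*(522 + m) (R(m) = -4*(m + 522)*((-24 + 6*34) + m) = -4*(522 + m)*((-24 + 204) + m) = -4*(522 + m)*(180 + m) = -4*(180 + m)*(522 + m))
R(742)/Q(-2060, -1786) - 2319106/(-1585018) = (-375840 - 2808*742 - 4*742**2)/(-1227) - 2319106/(-1585018) = (-375840 - 2083536 - 4*550564)*(-1/1227) - 2319106*(-1/1585018) = (-375840 - 2083536 - 2202256)*(-1/1227) + 1159553/792509 = -4661632*(-1/1227) + 1159553/792509 = 4661632/1227 + 1159553/792509 = 3695808086219/972408543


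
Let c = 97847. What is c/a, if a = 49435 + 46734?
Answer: 97847/96169 ≈ 1.0174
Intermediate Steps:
a = 96169
c/a = 97847/96169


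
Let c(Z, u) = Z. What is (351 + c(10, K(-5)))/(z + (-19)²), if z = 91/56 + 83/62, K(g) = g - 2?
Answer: 89528/90263 ≈ 0.99186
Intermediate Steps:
K(g) = -2 + g
z = 735/248 (z = 91*(1/56) + 83*(1/62) = 13/8 + 83/62 = 735/248 ≈ 2.9637)
(351 + c(10, K(-5)))/(z + (-19)²) = (351 + 10)/(735/248 + (-19)²) = 361/(735/248 + 361) = 361/(90263/248) = 361*(248/90263) = 89528/90263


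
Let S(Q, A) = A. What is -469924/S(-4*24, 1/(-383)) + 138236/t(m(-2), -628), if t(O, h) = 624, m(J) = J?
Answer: 28077053711/156 ≈ 1.7998e+8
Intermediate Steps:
-469924/S(-4*24, 1/(-383)) + 138236/t(m(-2), -628) = -469924/(1/(-383)) + 138236/624 = -469924/(-1/383) + 138236*(1/624) = -469924*(-383) + 34559/156 = 179980892 + 34559/156 = 28077053711/156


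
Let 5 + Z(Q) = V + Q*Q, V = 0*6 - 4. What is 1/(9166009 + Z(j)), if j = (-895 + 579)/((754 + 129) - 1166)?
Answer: 80089/734095873856 ≈ 1.0910e-7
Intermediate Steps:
V = -4 (V = 0 - 4 = -4)
j = 316/283 (j = -316/(883 - 1166) = -316/(-283) = -316*(-1/283) = 316/283 ≈ 1.1166)
Z(Q) = -9 + Q² (Z(Q) = -5 + (-4 + Q*Q) = -5 + (-4 + Q²) = -9 + Q²)
1/(9166009 + Z(j)) = 1/(9166009 + (-9 + (316/283)²)) = 1/(9166009 + (-9 + 99856/80089)) = 1/(9166009 - 620945/80089) = 1/(734095873856/80089) = 80089/734095873856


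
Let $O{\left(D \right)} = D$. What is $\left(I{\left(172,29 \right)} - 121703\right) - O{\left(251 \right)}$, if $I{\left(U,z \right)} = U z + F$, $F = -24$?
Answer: $-116990$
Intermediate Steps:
$I{\left(U,z \right)} = -24 + U z$ ($I{\left(U,z \right)} = U z - 24 = -24 + U z$)
$\left(I{\left(172,29 \right)} - 121703\right) - O{\left(251 \right)} = \left(\left(-24 + 172 \cdot 29\right) - 121703\right) - 251 = \left(\left(-24 + 4988\right) - 121703\right) - 251 = \left(4964 - 121703\right) - 251 = -116739 - 251 = -116990$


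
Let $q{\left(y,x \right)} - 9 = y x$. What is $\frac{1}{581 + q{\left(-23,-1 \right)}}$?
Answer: $\frac{1}{613} \approx 0.0016313$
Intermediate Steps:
$q{\left(y,x \right)} = 9 + x y$ ($q{\left(y,x \right)} = 9 + y x = 9 + x y$)
$\frac{1}{581 + q{\left(-23,-1 \right)}} = \frac{1}{581 + \left(9 - -23\right)} = \frac{1}{581 + \left(9 + 23\right)} = \frac{1}{581 + 32} = \frac{1}{613}$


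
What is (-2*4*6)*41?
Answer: -1968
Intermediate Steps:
(-2*4*6)*41 = -8*6*41 = -48*41 = -1968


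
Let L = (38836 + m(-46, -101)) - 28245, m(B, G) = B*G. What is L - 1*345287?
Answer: -330050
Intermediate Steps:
L = 15237 (L = (38836 - 46*(-101)) - 28245 = (38836 + 4646) - 28245 = 43482 - 28245 = 15237)
L - 1*345287 = 15237 - 1*345287 = 15237 - 345287 = -330050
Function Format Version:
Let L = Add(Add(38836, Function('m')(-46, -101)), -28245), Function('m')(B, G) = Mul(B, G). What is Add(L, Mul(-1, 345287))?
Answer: -330050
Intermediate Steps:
L = 15237 (L = Add(Add(38836, Mul(-46, -101)), -28245) = Add(Add(38836, 4646), -28245) = Add(43482, -28245) = 15237)
Add(L, Mul(-1, 345287)) = Add(15237, Mul(-1, 345287)) = Add(15237, -345287) = -330050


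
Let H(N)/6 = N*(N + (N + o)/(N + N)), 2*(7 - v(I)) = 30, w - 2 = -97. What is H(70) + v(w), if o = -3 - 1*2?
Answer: 29587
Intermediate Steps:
w = -95 (w = 2 - 97 = -95)
o = -5 (o = -3 - 2 = -5)
v(I) = -8 (v(I) = 7 - ½*30 = 7 - 15 = -8)
H(N) = 6*N*(N + (-5 + N)/(2*N)) (H(N) = 6*(N*(N + (N - 5)/(N + N))) = 6*(N*(N + (-5 + N)/((2*N)))) = 6*(N*(N + (-5 + N)*(1/(2*N)))) = 6*(N*(N + (-5 + N)/(2*N))) = 6*N*(N + (-5 + N)/(2*N)))
H(70) + v(w) = (-15 + 3*70 + 6*70²) - 8 = (-15 + 210 + 6*4900) - 8 = (-15 + 210 + 29400) - 8 = 29595 - 8 = 29587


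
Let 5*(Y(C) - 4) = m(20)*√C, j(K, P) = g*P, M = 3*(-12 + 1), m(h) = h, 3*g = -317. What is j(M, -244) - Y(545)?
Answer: 77336/3 - 4*√545 ≈ 25685.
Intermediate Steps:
g = -317/3 (g = (⅓)*(-317) = -317/3 ≈ -105.67)
M = -33 (M = 3*(-11) = -33)
j(K, P) = -317*P/3
Y(C) = 4 + 4*√C (Y(C) = 4 + (20*√C)/5 = 4 + 4*√C)
j(M, -244) - Y(545) = -317/3*(-244) - (4 + 4*√545) = 77348/3 + (-4 - 4*√545) = 77336/3 - 4*√545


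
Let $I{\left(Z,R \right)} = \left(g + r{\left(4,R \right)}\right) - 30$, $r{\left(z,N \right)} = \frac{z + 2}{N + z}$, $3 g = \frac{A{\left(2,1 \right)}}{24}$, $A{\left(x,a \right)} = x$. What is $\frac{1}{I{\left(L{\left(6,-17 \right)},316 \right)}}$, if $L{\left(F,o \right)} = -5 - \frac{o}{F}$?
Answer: $- \frac{1440}{43133} \approx -0.033385$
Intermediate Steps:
$g = \frac{1}{36}$ ($g = \frac{2 \cdot \frac{1}{24}}{3} = \frac{1}{3} \cdot \frac{1}{12} = \frac{1}{36} \approx 0.027778$)
$L{\left(F,o \right)} = -5 - \frac{o}{F}$
$r{\left(z,N \right)} = \frac{2 + z}{N + z}$
$I{\left(Z,R \right)} = - \frac{1079}{36} + \frac{6}{4 + R}$ ($I{\left(Z,R \right)} = \left(\frac{1}{36} + \frac{2 + 4}{R + 4}\right) - 30 = \left(\frac{1}{36} + \frac{1}{4 + R} 6\right) - 30 = \left(\frac{1}{36} + \frac{6}{4 + R}\right) - 30 = - \frac{1079}{36} + \frac{6}{4 + R}$)
$\frac{1}{I{\left(L{\left(6,-17 \right)},316 \right)}} = \frac{1}{\frac{1}{36} \frac{1}{4 + 316} \left(-4100 - 340964\right)} = \frac{1}{\frac{1}{36} \cdot \frac{1}{320} \left(-4100 - 340964\right)} = \frac{1}{\frac{1}{36} \cdot \frac{1}{320} \left(-345064\right)} = \frac{1}{- \frac{43133}{1440}} = - \frac{1440}{43133}$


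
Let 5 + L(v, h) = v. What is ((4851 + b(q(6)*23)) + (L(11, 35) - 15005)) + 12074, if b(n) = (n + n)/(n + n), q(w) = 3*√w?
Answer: 1927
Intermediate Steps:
L(v, h) = -5 + v
b(n) = 1 (b(n) = (2*n)/((2*n)) = (2*n)*(1/(2*n)) = 1)
((4851 + b(q(6)*23)) + (L(11, 35) - 15005)) + 12074 = ((4851 + 1) + ((-5 + 11) - 15005)) + 12074 = (4852 + (6 - 15005)) + 12074 = (4852 - 14999) + 12074 = -10147 + 12074 = 1927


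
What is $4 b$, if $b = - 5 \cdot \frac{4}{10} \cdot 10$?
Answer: $-80$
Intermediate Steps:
$b = -20$ ($b = - 5 \cdot 4 \cdot \frac{1}{10} \cdot 10 = \left(-5\right) \frac{2}{5} \cdot 10 = \left(-2\right) 10 = -20$)
$4 b = 4 \left(-20\right) = -80$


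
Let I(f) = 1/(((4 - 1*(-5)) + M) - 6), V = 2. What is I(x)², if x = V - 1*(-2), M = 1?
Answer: 1/16 ≈ 0.062500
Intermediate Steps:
x = 4 (x = 2 - 1*(-2) = 2 + 2 = 4)
I(f) = ¼ (I(f) = 1/(((4 - 1*(-5)) + 1) - 6) = 1/(((4 + 5) + 1) - 6) = 1/((9 + 1) - 6) = 1/(10 - 6) = 1/4 = ¼)
I(x)² = (¼)² = 1/16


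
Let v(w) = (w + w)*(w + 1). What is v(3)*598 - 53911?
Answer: -39559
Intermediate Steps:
v(w) = 2*w*(1 + w) (v(w) = (2*w)*(1 + w) = 2*w*(1 + w))
v(3)*598 - 53911 = (2*3*(1 + 3))*598 - 53911 = (2*3*4)*598 - 53911 = 24*598 - 53911 = 14352 - 53911 = -39559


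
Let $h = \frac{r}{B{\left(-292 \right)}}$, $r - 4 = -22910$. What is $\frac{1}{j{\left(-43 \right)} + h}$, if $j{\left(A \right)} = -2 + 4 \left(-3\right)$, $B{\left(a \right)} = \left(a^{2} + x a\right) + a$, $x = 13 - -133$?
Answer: $- \frac{21170}{307833} \approx -0.068771$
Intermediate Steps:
$x = 146$ ($x = 13 + 133 = 146$)
$r = -22906$ ($r = 4 - 22910 = -22906$)
$B{\left(a \right)} = a^{2} + 147 a$ ($B{\left(a \right)} = \left(a^{2} + 146 a\right) + a = a^{2} + 147 a$)
$j{\left(A \right)} = -14$ ($j{\left(A \right)} = -2 - 12 = -14$)
$h = - \frac{11453}{21170}$ ($h = - \frac{22906}{\left(-292\right) \left(147 - 292\right)} = - \frac{22906}{\left(-292\right) \left(-145\right)} = - \frac{22906}{42340} = \left(-22906\right) \frac{1}{42340} = - \frac{11453}{21170} \approx -0.541$)
$\frac{1}{j{\left(-43 \right)} + h} = \frac{1}{-14 - \frac{11453}{21170}} = \frac{1}{- \frac{307833}{21170}} = - \frac{21170}{307833}$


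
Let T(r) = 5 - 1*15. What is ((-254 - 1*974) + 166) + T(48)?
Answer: -1072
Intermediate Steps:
T(r) = -10 (T(r) = 5 - 15 = -10)
((-254 - 1*974) + 166) + T(48) = ((-254 - 1*974) + 166) - 10 = ((-254 - 974) + 166) - 10 = (-1228 + 166) - 10 = -1062 - 10 = -1072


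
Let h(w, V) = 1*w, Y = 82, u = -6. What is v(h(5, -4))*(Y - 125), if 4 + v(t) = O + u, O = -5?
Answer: 645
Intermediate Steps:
h(w, V) = w
v(t) = -15 (v(t) = -4 + (-5 - 6) = -4 - 11 = -15)
v(h(5, -4))*(Y - 125) = -15*(82 - 125) = -15*(-43) = 645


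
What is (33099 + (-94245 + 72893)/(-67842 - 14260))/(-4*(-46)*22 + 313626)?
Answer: 1358757725/13040835374 ≈ 0.10419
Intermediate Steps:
(33099 + (-94245 + 72893)/(-67842 - 14260))/(-4*(-46)*22 + 313626) = (33099 - 21352/(-82102))/(184*22 + 313626) = (33099 - 21352*(-1/82102))/(4048 + 313626) = (33099 + 10676/41051)/317674 = (1358757725/41051)*(1/317674) = 1358757725/13040835374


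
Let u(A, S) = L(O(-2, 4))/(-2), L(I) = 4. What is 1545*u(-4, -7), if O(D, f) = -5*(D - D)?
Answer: -3090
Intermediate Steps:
O(D, f) = 0 (O(D, f) = -5*0 = 0)
u(A, S) = -2 (u(A, S) = 4/(-2) = 4*(-½) = -2)
1545*u(-4, -7) = 1545*(-2) = -3090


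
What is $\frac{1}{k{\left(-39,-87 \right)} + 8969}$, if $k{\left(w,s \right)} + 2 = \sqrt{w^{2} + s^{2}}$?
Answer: $\frac{2989}{26799333} - \frac{\sqrt{1010}}{26799333} \approx 0.00011035$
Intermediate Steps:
$k{\left(w,s \right)} = -2 + \sqrt{s^{2} + w^{2}}$ ($k{\left(w,s \right)} = -2 + \sqrt{w^{2} + s^{2}} = -2 + \sqrt{s^{2} + w^{2}}$)
$\frac{1}{k{\left(-39,-87 \right)} + 8969} = \frac{1}{\left(-2 + \sqrt{\left(-87\right)^{2} + \left(-39\right)^{2}}\right) + 8969} = \frac{1}{\left(-2 + \sqrt{7569 + 1521}\right) + 8969} = \frac{1}{\left(-2 + \sqrt{9090}\right) + 8969} = \frac{1}{\left(-2 + 3 \sqrt{1010}\right) + 8969} = \frac{1}{8967 + 3 \sqrt{1010}}$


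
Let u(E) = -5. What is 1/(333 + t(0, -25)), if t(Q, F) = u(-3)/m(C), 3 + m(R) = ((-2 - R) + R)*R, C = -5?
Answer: 7/2326 ≈ 0.0030095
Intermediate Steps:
m(R) = -3 - 2*R (m(R) = -3 + ((-2 - R) + R)*R = -3 - 2*R)
t(Q, F) = -5/7 (t(Q, F) = -5/(-3 - 2*(-5)) = -5/(-3 + 10) = -5/7)
1/(333 + t(0, -25)) = 1/(333 - 5/7) = 1/(2326/7) = 7/2326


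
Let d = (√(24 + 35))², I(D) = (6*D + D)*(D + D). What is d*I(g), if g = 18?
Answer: 267624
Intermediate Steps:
I(D) = 14*D² (I(D) = (7*D)*(2*D) = 14*D²)
d = 59 (d = (√59)² = 59)
d*I(g) = 59*(14*18²) = 59*(14*324) = 59*4536 = 267624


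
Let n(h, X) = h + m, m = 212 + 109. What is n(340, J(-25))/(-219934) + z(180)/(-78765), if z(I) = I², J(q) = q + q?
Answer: -478528351/1154873434 ≈ -0.41436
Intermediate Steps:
J(q) = 2*q
m = 321
n(h, X) = 321 + h (n(h, X) = h + 321 = 321 + h)
n(340, J(-25))/(-219934) + z(180)/(-78765) = (321 + 340)/(-219934) + 180²/(-78765) = 661*(-1/219934) + 32400*(-1/78765) = -661/219934 - 2160/5251 = -478528351/1154873434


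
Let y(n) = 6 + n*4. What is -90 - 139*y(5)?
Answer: -3704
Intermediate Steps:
y(n) = 6 + 4*n
-90 - 139*y(5) = -90 - 139*(6 + 4*5) = -90 - 139*(6 + 20) = -90 - 139*26 = -90 - 3614 = -3704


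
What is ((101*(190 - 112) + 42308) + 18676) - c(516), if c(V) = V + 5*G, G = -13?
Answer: 68411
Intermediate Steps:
c(V) = -65 + V (c(V) = V + 5*(-13) = V - 65 = -65 + V)
((101*(190 - 112) + 42308) + 18676) - c(516) = ((101*(190 - 112) + 42308) + 18676) - (-65 + 516) = ((101*78 + 42308) + 18676) - 1*451 = ((7878 + 42308) + 18676) - 451 = (50186 + 18676) - 451 = 68862 - 451 = 68411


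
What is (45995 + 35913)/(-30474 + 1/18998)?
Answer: -1556088184/578945051 ≈ -2.6878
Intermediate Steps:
(45995 + 35913)/(-30474 + 1/18998) = 81908/(-30474 + 1/18998) = 81908/(-578945051/18998) = 81908*(-18998/578945051) = -1556088184/578945051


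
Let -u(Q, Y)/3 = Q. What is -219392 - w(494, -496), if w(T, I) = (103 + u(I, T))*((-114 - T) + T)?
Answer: -38018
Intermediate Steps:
u(Q, Y) = -3*Q
w(T, I) = -11742 + 342*I (w(T, I) = (103 - 3*I)*((-114 - T) + T) = (103 - 3*I)*(-114) = -11742 + 342*I)
-219392 - w(494, -496) = -219392 - (-11742 + 342*(-496)) = -219392 - (-11742 - 169632) = -219392 - 1*(-181374) = -219392 + 181374 = -38018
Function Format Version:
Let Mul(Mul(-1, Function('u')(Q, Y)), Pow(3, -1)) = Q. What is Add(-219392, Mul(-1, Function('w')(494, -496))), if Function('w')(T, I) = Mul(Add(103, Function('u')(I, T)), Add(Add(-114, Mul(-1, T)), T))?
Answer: -38018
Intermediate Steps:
Function('u')(Q, Y) = Mul(-3, Q)
Function('w')(T, I) = Add(-11742, Mul(342, I)) (Function('w')(T, I) = Mul(Add(103, Mul(-3, I)), Add(Add(-114, Mul(-1, T)), T)) = Mul(Add(103, Mul(-3, I)), -114) = Add(-11742, Mul(342, I)))
Add(-219392, Mul(-1, Function('w')(494, -496))) = Add(-219392, Mul(-1, Add(-11742, Mul(342, -496)))) = Add(-219392, Mul(-1, Add(-11742, -169632))) = Add(-219392, Mul(-1, -181374)) = Add(-219392, 181374) = -38018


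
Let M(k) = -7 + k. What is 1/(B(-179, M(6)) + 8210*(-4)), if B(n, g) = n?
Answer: -1/33019 ≈ -3.0286e-5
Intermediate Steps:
1/(B(-179, M(6)) + 8210*(-4)) = 1/(-179 + 8210*(-4)) = 1/(-179 - 32840) = 1/(-33019) = -1/33019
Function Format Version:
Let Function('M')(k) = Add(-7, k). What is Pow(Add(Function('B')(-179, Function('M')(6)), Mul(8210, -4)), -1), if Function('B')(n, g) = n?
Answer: Rational(-1, 33019) ≈ -3.0286e-5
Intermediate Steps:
Pow(Add(Function('B')(-179, Function('M')(6)), Mul(8210, -4)), -1) = Pow(Add(-179, Mul(8210, -4)), -1) = Pow(Add(-179, -32840), -1) = Pow(-33019, -1) = Rational(-1, 33019)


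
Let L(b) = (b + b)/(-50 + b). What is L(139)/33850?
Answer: 139/1506325 ≈ 9.2278e-5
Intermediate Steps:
L(b) = 2*b/(-50 + b) (L(b) = (2*b)/(-50 + b) = 2*b/(-50 + b))
L(139)/33850 = (2*139/(-50 + 139))/33850 = (2*139/89)*(1/33850) = (2*139*(1/89))*(1/33850) = (278/89)*(1/33850) = 139/1506325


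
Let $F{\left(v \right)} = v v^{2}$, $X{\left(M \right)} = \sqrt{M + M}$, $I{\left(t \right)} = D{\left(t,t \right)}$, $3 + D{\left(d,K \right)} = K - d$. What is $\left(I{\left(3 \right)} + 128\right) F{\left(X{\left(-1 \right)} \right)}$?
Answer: $- 250 i \sqrt{2} \approx - 353.55 i$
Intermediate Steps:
$D{\left(d,K \right)} = -3 + K - d$ ($D{\left(d,K \right)} = -3 + \left(K - d\right) = -3 + K - d$)
$I{\left(t \right)} = -3$ ($I{\left(t \right)} = -3 + t - t = -3$)
$X{\left(M \right)} = \sqrt{2} \sqrt{M}$ ($X{\left(M \right)} = \sqrt{2 M} = \sqrt{2} \sqrt{M}$)
$F{\left(v \right)} = v^{3}$
$\left(I{\left(3 \right)} + 128\right) F{\left(X{\left(-1 \right)} \right)} = \left(-3 + 128\right) \left(\sqrt{2} \sqrt{-1}\right)^{3} = 125 \left(\sqrt{2} i\right)^{3} = 125 \left(i \sqrt{2}\right)^{3} = 125 \left(- 2 i \sqrt{2}\right) = - 250 i \sqrt{2}$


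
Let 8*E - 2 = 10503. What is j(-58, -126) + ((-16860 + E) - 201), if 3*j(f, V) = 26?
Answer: -377741/24 ≈ -15739.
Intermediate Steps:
E = 10505/8 (E = ¼ + (⅛)*10503 = ¼ + 10503/8 = 10505/8 ≈ 1313.1)
j(f, V) = 26/3 (j(f, V) = (⅓)*26 = 26/3)
j(-58, -126) + ((-16860 + E) - 201) = 26/3 + ((-16860 + 10505/8) - 201) = 26/3 + (-124375/8 - 201) = 26/3 - 125983/8 = -377741/24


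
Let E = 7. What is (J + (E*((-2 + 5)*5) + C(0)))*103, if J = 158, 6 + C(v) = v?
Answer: 26471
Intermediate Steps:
C(v) = -6 + v
(J + (E*((-2 + 5)*5) + C(0)))*103 = (158 + (7*((-2 + 5)*5) + (-6 + 0)))*103 = (158 + (7*(3*5) - 6))*103 = (158 + (7*15 - 6))*103 = (158 + (105 - 6))*103 = (158 + 99)*103 = 257*103 = 26471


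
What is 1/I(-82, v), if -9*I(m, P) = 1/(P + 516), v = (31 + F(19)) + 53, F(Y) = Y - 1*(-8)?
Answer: -5643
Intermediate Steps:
F(Y) = 8 + Y (F(Y) = Y + 8 = 8 + Y)
v = 111 (v = (31 + (8 + 19)) + 53 = (31 + 27) + 53 = 58 + 53 = 111)
I(m, P) = -1/(9*(516 + P)) (I(m, P) = -1/(9*(P + 516)) = -1/(9*(516 + P)))
1/I(-82, v) = 1/(-1/(4644 + 9*111)) = 1/(-1/(4644 + 999)) = 1/(-1/5643) = -5643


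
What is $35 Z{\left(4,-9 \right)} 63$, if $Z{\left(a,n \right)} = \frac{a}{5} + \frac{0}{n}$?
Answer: $1764$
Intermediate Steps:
$Z{\left(a,n \right)} = \frac{a}{5}$ ($Z{\left(a,n \right)} = a \frac{1}{5} + 0 = \frac{a}{5} + 0 = \frac{a}{5}$)
$35 Z{\left(4,-9 \right)} 63 = 35 \cdot \frac{1}{5} \cdot 4 \cdot 63 = 35 \cdot \frac{4}{5} \cdot 63 = 28 \cdot 63 = 1764$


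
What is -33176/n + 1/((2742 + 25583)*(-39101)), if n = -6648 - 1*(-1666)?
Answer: 18371804262609/2758871740075 ≈ 6.6592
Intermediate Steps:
n = -4982 (n = -6648 + 1666 = -4982)
-33176/n + 1/((2742 + 25583)*(-39101)) = -33176/(-4982) + 1/((2742 + 25583)*(-39101)) = -33176*(-1/4982) - 1/39101/28325 = 16588/2491 + (1/28325)*(-1/39101) = 16588/2491 - 1/1107535825 = 18371804262609/2758871740075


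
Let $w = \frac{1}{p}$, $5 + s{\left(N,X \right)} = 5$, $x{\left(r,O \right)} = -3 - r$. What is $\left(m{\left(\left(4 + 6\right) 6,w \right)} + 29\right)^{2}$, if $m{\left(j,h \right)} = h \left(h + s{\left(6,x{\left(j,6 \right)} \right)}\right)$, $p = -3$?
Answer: $\frac{68644}{81} \approx 847.46$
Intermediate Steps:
$s{\left(N,X \right)} = 0$ ($s{\left(N,X \right)} = -5 + 5 = 0$)
$w = - \frac{1}{3}$ ($w = \frac{1}{-3} = - \frac{1}{3} \approx -0.33333$)
$m{\left(j,h \right)} = h^{2}$ ($m{\left(j,h \right)} = h \left(h + 0\right) = h h = h^{2}$)
$\left(m{\left(\left(4 + 6\right) 6,w \right)} + 29\right)^{2} = \left(\left(- \frac{1}{3}\right)^{2} + 29\right)^{2} = \left(\frac{1}{9} + 29\right)^{2} = \left(\frac{262}{9}\right)^{2} = \frac{68644}{81}$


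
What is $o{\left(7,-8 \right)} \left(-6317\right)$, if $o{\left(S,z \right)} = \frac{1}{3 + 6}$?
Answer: $- \frac{6317}{9} \approx -701.89$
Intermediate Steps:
$o{\left(S,z \right)} = \frac{1}{9}$
$o{\left(7,-8 \right)} \left(-6317\right) = \frac{1}{9} \left(-6317\right) = - \frac{6317}{9}$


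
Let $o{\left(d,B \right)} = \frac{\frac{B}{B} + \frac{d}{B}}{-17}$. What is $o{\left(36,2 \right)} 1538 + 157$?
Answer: $- \frac{26553}{17} \approx -1561.9$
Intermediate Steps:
$o{\left(d,B \right)} = - \frac{1}{17} - \frac{d}{17 B}$ ($o{\left(d,B \right)} = \left(1 + \frac{d}{B}\right) \left(- \frac{1}{17}\right) = - \frac{1}{17} - \frac{d}{17 B}$)
$o{\left(36,2 \right)} 1538 + 157 = \frac{\left(-1\right) 2 - 36}{17 \cdot 2} \cdot 1538 + 157 = \frac{1}{17} \cdot \frac{1}{2} \left(-2 - 36\right) 1538 + 157 = \frac{1}{17} \cdot \frac{1}{2} \left(-38\right) 1538 + 157 = \left(- \frac{19}{17}\right) 1538 + 157 = - \frac{29222}{17} + 157 = - \frac{26553}{17}$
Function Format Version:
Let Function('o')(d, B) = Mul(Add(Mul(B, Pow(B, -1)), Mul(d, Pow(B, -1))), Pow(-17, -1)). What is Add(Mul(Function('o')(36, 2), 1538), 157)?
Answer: Rational(-26553, 17) ≈ -1561.9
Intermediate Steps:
Function('o')(d, B) = Add(Rational(-1, 17), Mul(Rational(-1, 17), d, Pow(B, -1))) (Function('o')(d, B) = Mul(Add(1, Mul(d, Pow(B, -1))), Rational(-1, 17)) = Add(Rational(-1, 17), Mul(Rational(-1, 17), d, Pow(B, -1))))
Add(Mul(Function('o')(36, 2), 1538), 157) = Add(Mul(Mul(Rational(1, 17), Pow(2, -1), Add(Mul(-1, 2), Mul(-1, 36))), 1538), 157) = Add(Mul(Mul(Rational(1, 17), Rational(1, 2), Add(-2, -36)), 1538), 157) = Add(Mul(Mul(Rational(1, 17), Rational(1, 2), -38), 1538), 157) = Add(Mul(Rational(-19, 17), 1538), 157) = Add(Rational(-29222, 17), 157) = Rational(-26553, 17)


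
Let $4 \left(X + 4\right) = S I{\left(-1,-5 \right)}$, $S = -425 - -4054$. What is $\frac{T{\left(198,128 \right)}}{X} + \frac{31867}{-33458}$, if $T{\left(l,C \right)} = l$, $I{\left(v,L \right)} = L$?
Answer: $- \frac{55021393}{55239158} \approx -0.99606$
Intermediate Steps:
$S = 3629$ ($S = -425 + 4054 = 3629$)
$X = - \frac{18161}{4}$ ($X = -4 + \frac{3629 \left(-5\right)}{4} = -4 + \frac{1}{4} \left(-18145\right) = -4 - \frac{18145}{4} = - \frac{18161}{4} \approx -4540.3$)
$\frac{T{\left(198,128 \right)}}{X} + \frac{31867}{-33458} = \frac{198}{- \frac{18161}{4}} + \frac{31867}{-33458} = 198 \left(- \frac{4}{18161}\right) + 31867 \left(- \frac{1}{33458}\right) = - \frac{72}{1651} - \frac{31867}{33458} = - \frac{55021393}{55239158}$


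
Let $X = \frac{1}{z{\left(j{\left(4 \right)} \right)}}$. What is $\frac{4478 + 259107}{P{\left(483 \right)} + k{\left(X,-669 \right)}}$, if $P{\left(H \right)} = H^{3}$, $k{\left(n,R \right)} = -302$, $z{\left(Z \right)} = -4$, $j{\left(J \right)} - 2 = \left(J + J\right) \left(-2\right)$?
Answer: $\frac{52717}{22535657} \approx 0.0023393$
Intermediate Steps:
$j{\left(J \right)} = 2 - 4 J$ ($j{\left(J \right)} = 2 + \left(J + J\right) \left(-2\right) = 2 + 2 J \left(-2\right) = 2 - 4 J$)
$X = - \frac{1}{4}$ ($X = \frac{1}{-4} = - \frac{1}{4} \approx -0.25$)
$\frac{4478 + 259107}{P{\left(483 \right)} + k{\left(X,-669 \right)}} = \frac{4478 + 259107}{483^{3} - 302} = \frac{263585}{112678587 - 302} = \frac{263585}{112678285} = 263585 \cdot \frac{1}{112678285} = \frac{52717}{22535657}$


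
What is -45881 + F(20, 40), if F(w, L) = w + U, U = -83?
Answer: -45944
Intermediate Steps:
F(w, L) = -83 + w (F(w, L) = w - 83 = -83 + w)
-45881 + F(20, 40) = -45881 + (-83 + 20) = -45881 - 63 = -45944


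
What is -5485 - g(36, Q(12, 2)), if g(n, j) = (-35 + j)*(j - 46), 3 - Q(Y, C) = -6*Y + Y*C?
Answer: -5565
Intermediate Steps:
Q(Y, C) = 3 + 6*Y - C*Y (Q(Y, C) = 3 - (-6*Y + Y*C) = 3 - (-6*Y + C*Y) = 3 + (6*Y - C*Y) = 3 + 6*Y - C*Y)
g(n, j) = (-46 + j)*(-35 + j) (g(n, j) = (-35 + j)*(-46 + j) = (-46 + j)*(-35 + j))
-5485 - g(36, Q(12, 2)) = -5485 - (1610 + (3 + 6*12 - 1*2*12)**2 - 81*(3 + 6*12 - 1*2*12)) = -5485 - (1610 + (3 + 72 - 24)**2 - 81*(3 + 72 - 24)) = -5485 - (1610 + 51**2 - 81*51) = -5485 - (1610 + 2601 - 4131) = -5485 - 1*80 = -5485 - 80 = -5565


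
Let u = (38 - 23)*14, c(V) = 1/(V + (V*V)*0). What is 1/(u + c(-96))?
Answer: 96/20159 ≈ 0.0047621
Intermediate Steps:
c(V) = 1/V (c(V) = 1/(V + V²*0) = 1/(V + 0) = 1/V)
u = 210 (u = 15*14 = 210)
1/(u + c(-96)) = 1/(210 + 1/(-96)) = 1/(210 - 1/96) = 1/(20159/96) = 96/20159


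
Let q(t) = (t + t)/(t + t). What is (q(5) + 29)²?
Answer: 900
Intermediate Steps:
q(t) = 1 (q(t) = (2*t)/((2*t)) = (2*t)*(1/(2*t)) = 1)
(q(5) + 29)² = (1 + 29)² = 30² = 900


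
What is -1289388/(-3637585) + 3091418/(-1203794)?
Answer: -4846569103729/2189451498745 ≈ -2.2136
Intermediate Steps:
-1289388/(-3637585) + 3091418/(-1203794) = -1289388*(-1/3637585) + 3091418*(-1/1203794) = 1289388/3637585 - 1545709/601897 = -4846569103729/2189451498745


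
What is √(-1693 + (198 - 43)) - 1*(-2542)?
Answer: 2542 + I*√1538 ≈ 2542.0 + 39.217*I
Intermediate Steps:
√(-1693 + (198 - 43)) - 1*(-2542) = √(-1693 + 155) + 2542 = √(-1538) + 2542 = I*√1538 + 2542 = 2542 + I*√1538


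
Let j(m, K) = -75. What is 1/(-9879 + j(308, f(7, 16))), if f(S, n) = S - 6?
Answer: -1/9954 ≈ -0.00010046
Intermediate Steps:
f(S, n) = -6 + S
1/(-9879 + j(308, f(7, 16))) = 1/(-9879 - 75) = 1/(-9954) = -1/9954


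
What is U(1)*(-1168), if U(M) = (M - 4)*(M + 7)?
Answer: 28032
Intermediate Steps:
U(M) = (-4 + M)*(7 + M)
U(1)*(-1168) = (-28 + 1**2 + 3*1)*(-1168) = (-28 + 1 + 3)*(-1168) = -24*(-1168) = 28032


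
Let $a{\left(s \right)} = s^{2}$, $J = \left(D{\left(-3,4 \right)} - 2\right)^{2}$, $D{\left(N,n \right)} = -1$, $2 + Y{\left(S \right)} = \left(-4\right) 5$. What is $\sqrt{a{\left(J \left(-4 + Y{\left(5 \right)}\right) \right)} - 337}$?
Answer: $\sqrt{54419} \approx 233.28$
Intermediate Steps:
$Y{\left(S \right)} = -22$ ($Y{\left(S \right)} = -2 - 20 = -22$)
$J = 9$ ($J = \left(-1 - 2\right)^{2} = \left(-3\right)^{2} = 9$)
$\sqrt{a{\left(J \left(-4 + Y{\left(5 \right)}\right) \right)} - 337} = \sqrt{\left(9 \left(-4 - 22\right)\right)^{2} - 337} = \sqrt{\left(9 \left(-26\right)\right)^{2} - 337} = \sqrt{\left(-234\right)^{2} - 337} = \sqrt{54756 - 337} = \sqrt{54419}$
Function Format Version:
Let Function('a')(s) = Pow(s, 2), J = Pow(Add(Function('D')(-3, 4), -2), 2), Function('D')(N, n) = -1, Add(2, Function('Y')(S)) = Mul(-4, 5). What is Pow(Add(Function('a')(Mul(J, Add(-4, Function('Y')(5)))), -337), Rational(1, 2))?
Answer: Pow(54419, Rational(1, 2)) ≈ 233.28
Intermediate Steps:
Function('Y')(S) = -22 (Function('Y')(S) = Add(-2, Mul(-4, 5)) = Add(-2, -20) = -22)
J = 9 (J = Pow(Add(-1, -2), 2) = Pow(-3, 2) = 9)
Pow(Add(Function('a')(Mul(J, Add(-4, Function('Y')(5)))), -337), Rational(1, 2)) = Pow(Add(Pow(Mul(9, Add(-4, -22)), 2), -337), Rational(1, 2)) = Pow(Add(Pow(Mul(9, -26), 2), -337), Rational(1, 2)) = Pow(Add(Pow(-234, 2), -337), Rational(1, 2)) = Pow(Add(54756, -337), Rational(1, 2)) = Pow(54419, Rational(1, 2))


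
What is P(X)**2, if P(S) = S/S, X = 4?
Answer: 1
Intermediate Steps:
P(S) = 1
P(X)**2 = 1**2 = 1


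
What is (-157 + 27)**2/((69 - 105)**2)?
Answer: 4225/324 ≈ 13.040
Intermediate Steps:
(-157 + 27)**2/((69 - 105)**2) = (-130)**2/((-36)**2) = 16900/1296 = 16900*(1/1296) = 4225/324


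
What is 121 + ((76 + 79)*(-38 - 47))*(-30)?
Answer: 395371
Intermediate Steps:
121 + ((76 + 79)*(-38 - 47))*(-30) = 121 + (155*(-85))*(-30) = 121 - 13175*(-30) = 121 + 395250 = 395371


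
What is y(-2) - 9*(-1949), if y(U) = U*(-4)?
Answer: 17549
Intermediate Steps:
y(U) = -4*U
y(-2) - 9*(-1949) = -4*(-2) - 9*(-1949) = 8 - 1*(-17541) = 8 + 17541 = 17549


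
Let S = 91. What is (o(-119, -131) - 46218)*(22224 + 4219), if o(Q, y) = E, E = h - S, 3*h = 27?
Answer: -1224310900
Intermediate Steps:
h = 9 (h = (⅓)*27 = 9)
E = -82 (E = 9 - 1*91 = 9 - 91 = -82)
o(Q, y) = -82
(o(-119, -131) - 46218)*(22224 + 4219) = (-82 - 46218)*(22224 + 4219) = -46300*26443 = -1224310900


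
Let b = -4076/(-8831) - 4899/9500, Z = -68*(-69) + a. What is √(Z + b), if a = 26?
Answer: 3*√36895841899784755/8389450 ≈ 68.687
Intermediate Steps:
Z = 4718 (Z = -68*(-69) + 26 = 4692 + 26 = 4718)
b = -4541069/83894500 (b = -4076*(-1/8831) - 4899*1/9500 = 4076/8831 - 4899/9500 = -4541069/83894500 ≈ -0.054128)
√(Z + b) = √(4718 - 4541069/83894500) = √(395809709931/83894500) = 3*√36895841899784755/8389450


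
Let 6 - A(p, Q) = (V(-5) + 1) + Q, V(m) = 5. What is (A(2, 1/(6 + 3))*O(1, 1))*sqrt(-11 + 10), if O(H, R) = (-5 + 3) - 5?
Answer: 7*I/9 ≈ 0.77778*I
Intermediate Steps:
O(H, R) = -7 (O(H, R) = -2 - 5 = -7)
A(p, Q) = -Q (A(p, Q) = 6 - ((5 + 1) + Q) = 6 - (6 + Q) = 6 + (-6 - Q) = -Q)
(A(2, 1/(6 + 3))*O(1, 1))*sqrt(-11 + 10) = (-1/(6 + 3)*(-7))*sqrt(-11 + 10) = (-1/9*(-7))*sqrt(-1) = (-1*1/9*(-7))*I = (-1/9*(-7))*I = 7*I/9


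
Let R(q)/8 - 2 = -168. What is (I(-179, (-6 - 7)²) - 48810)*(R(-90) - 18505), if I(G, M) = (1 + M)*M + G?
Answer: 401796747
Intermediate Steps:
R(q) = -1328 (R(q) = 16 + 8*(-168) = 16 - 1344 = -1328)
I(G, M) = G + M*(1 + M) (I(G, M) = M*(1 + M) + G = G + M*(1 + M))
(I(-179, (-6 - 7)²) - 48810)*(R(-90) - 18505) = ((-179 + (-6 - 7)² + ((-6 - 7)²)²) - 48810)*(-1328 - 18505) = ((-179 + (-13)² + ((-13)²)²) - 48810)*(-19833) = ((-179 + 169 + 169²) - 48810)*(-19833) = ((-179 + 169 + 28561) - 48810)*(-19833) = (28551 - 48810)*(-19833) = -20259*(-19833) = 401796747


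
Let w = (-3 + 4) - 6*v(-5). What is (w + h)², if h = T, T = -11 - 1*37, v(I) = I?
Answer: 289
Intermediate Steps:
T = -48 (T = -11 - 37 = -48)
w = 31 (w = (-3 + 4) - 6*(-5) = 1 + 30 = 31)
h = -48
(w + h)² = (31 - 48)² = (-17)² = 289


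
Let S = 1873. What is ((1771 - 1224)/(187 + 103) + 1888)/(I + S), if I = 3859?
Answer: 548067/1662280 ≈ 0.32971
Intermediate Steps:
((1771 - 1224)/(187 + 103) + 1888)/(I + S) = ((1771 - 1224)/(187 + 103) + 1888)/(3859 + 1873) = (547/290 + 1888)/5732 = (547*(1/290) + 1888)*(1/5732) = (547/290 + 1888)*(1/5732) = (548067/290)*(1/5732) = 548067/1662280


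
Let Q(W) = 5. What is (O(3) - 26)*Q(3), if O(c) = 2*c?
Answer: -100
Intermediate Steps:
(O(3) - 26)*Q(3) = (2*3 - 26)*5 = (6 - 26)*5 = -20*5 = -100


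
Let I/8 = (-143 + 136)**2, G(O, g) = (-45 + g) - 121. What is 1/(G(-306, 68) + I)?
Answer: 1/294 ≈ 0.0034014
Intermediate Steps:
G(O, g) = -166 + g
I = 392 (I = 8*(-143 + 136)**2 = 8*(-7)**2 = 8*49 = 392)
1/(G(-306, 68) + I) = 1/((-166 + 68) + 392) = 1/(-98 + 392) = 1/294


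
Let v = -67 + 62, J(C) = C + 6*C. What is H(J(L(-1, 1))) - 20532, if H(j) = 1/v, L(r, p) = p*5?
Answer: -102661/5 ≈ -20532.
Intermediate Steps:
L(r, p) = 5*p
J(C) = 7*C
v = -5
H(j) = -⅕ (H(j) = 1/(-5) = -⅕)
H(J(L(-1, 1))) - 20532 = -⅕ - 20532 = -102661/5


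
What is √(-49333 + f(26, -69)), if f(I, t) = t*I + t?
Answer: 2*I*√12799 ≈ 226.27*I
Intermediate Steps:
f(I, t) = t + I*t (f(I, t) = I*t + t = t + I*t)
√(-49333 + f(26, -69)) = √(-49333 - 69*(1 + 26)) = √(-49333 - 69*27) = √(-49333 - 1863) = √(-51196) = 2*I*√12799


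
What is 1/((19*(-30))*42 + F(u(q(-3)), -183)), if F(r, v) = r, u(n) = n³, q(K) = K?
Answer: -1/23967 ≈ -4.1724e-5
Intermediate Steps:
1/((19*(-30))*42 + F(u(q(-3)), -183)) = 1/((19*(-30))*42 + (-3)³) = 1/(-570*42 - 27) = 1/(-23940 - 27) = 1/(-23967) = -1/23967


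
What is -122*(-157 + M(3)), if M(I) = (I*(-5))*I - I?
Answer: 25010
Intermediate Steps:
M(I) = -I - 5*I**2 (M(I) = (-5*I)*I - I = -5*I**2 - I = -I - 5*I**2)
-122*(-157 + M(3)) = -122*(-157 - 1*3*(1 + 5*3)) = -122*(-157 - 1*3*(1 + 15)) = -122*(-157 - 1*3*16) = -122*(-157 - 48) = -122*(-205) = 25010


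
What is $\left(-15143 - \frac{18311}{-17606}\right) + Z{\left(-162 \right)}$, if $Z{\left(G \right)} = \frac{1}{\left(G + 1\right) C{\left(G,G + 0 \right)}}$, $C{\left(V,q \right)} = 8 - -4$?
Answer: $- \frac{257525318005}{17007396} \approx -15142.0$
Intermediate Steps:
$C{\left(V,q \right)} = 12$ ($C{\left(V,q \right)} = 8 + 4 = 12$)
$Z{\left(G \right)} = \frac{1}{12 \left(1 + G\right)}$ ($Z{\left(G \right)} = \frac{1}{\left(G + 1\right) 12} = \frac{1}{1 + G} \frac{1}{12} = \frac{1}{12 \left(1 + G\right)}$)
$\left(-15143 - \frac{18311}{-17606}\right) + Z{\left(-162 \right)} = \left(-15143 - \frac{18311}{-17606}\right) + \frac{1}{12 \left(1 - 162\right)} = \left(-15143 - - \frac{18311}{17606}\right) + \frac{1}{12 \left(-161\right)} = \left(-15143 + \frac{18311}{17606}\right) + \frac{1}{12} \left(- \frac{1}{161}\right) = - \frac{266589347}{17606} - \frac{1}{1932} = - \frac{257525318005}{17007396}$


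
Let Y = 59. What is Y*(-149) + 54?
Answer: -8737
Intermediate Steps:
Y*(-149) + 54 = 59*(-149) + 54 = -8791 + 54 = -8737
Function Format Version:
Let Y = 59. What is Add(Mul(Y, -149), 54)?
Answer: -8737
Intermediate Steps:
Add(Mul(Y, -149), 54) = Add(Mul(59, -149), 54) = Add(-8791, 54) = -8737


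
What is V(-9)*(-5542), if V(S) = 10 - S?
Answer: -105298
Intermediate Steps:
V(-9)*(-5542) = (10 - 1*(-9))*(-5542) = (10 + 9)*(-5542) = 19*(-5542) = -105298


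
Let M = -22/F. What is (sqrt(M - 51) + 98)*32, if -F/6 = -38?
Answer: 3136 + 80*I*sqrt(26562)/57 ≈ 3136.0 + 228.74*I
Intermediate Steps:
F = 228 (F = -6*(-38) = 228)
M = -11/114 (M = -22/228 = -22*1/228 = -11/114 ≈ -0.096491)
(sqrt(M - 51) + 98)*32 = (sqrt(-11/114 - 51) + 98)*32 = (sqrt(-5825/114) + 98)*32 = (5*I*sqrt(26562)/114 + 98)*32 = (98 + 5*I*sqrt(26562)/114)*32 = 3136 + 80*I*sqrt(26562)/57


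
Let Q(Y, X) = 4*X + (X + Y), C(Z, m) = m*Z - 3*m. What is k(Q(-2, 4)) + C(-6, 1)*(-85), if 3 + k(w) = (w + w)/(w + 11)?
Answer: 22134/29 ≈ 763.24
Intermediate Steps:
C(Z, m) = -3*m + Z*m (C(Z, m) = Z*m - 3*m = -3*m + Z*m)
Q(Y, X) = Y + 5*X
k(w) = -3 + 2*w/(11 + w) (k(w) = -3 + (w + w)/(w + 11) = -3 + (2*w)/(11 + w) = -3 + 2*w/(11 + w))
k(Q(-2, 4)) + C(-6, 1)*(-85) = (-33 - (-2 + 5*4))/(11 + (-2 + 5*4)) + (1*(-3 - 6))*(-85) = (-33 - (-2 + 20))/(11 + (-2 + 20)) + (1*(-9))*(-85) = (-33 - 1*18)/(11 + 18) - 9*(-85) = (-33 - 18)/29 + 765 = (1/29)*(-51) + 765 = -51/29 + 765 = 22134/29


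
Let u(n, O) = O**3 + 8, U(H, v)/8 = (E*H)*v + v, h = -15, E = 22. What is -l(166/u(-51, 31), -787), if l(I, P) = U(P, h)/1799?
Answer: -2077560/1799 ≈ -1154.8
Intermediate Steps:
U(H, v) = 8*v + 176*H*v (U(H, v) = 8*((22*H)*v + v) = 8*(22*H*v + v) = 8*(v + 22*H*v) = 8*v + 176*H*v)
u(n, O) = 8 + O**3
l(I, P) = -120/1799 - 2640*P/1799 (l(I, P) = (8*(-15)*(1 + 22*P))/1799 = (-120 - 2640*P)*(1/1799) = -120/1799 - 2640*P/1799)
-l(166/u(-51, 31), -787) = -(-120/1799 - 2640/1799*(-787)) = -(-120/1799 + 2077680/1799) = -1*2077560/1799 = -2077560/1799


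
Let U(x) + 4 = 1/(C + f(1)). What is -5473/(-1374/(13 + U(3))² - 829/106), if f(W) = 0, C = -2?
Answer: 167659882/822157 ≈ 203.93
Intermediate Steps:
U(x) = -9/2 (U(x) = -4 + 1/(-2 + 0) = -4 + 1/(-2) = -4 - ½ = -9/2)
-5473/(-1374/(13 + U(3))² - 829/106) = -5473/(-1374/(13 - 9/2)² - 829/106) = -5473/(-1374/((17/2)²) - 829*1/106) = -5473/(-1374/289/4 - 829/106) = -5473/(-1374*4/289 - 829/106) = -5473/(-5496/289 - 829/106) = -5473/(-822157/30634) = -5473*(-30634/822157) = 167659882/822157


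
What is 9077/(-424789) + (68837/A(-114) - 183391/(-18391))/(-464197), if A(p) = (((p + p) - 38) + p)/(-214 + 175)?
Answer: -2655227342696763/72528873391046060 ≈ -0.036609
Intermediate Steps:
A(p) = 38/39 - p/13 (A(p) = ((2*p - 38) + p)/(-39) = ((-38 + 2*p) + p)*(-1/39) = (-38 + 3*p)*(-1/39) = 38/39 - p/13)
9077/(-424789) + (68837/A(-114) - 183391/(-18391))/(-464197) = 9077/(-424789) + (68837/(38/39 - 1/13*(-114)) - 183391/(-18391))/(-464197) = 9077*(-1/424789) + (68837/(38/39 + 114/13) - 183391*(-1/18391))*(-1/464197) = -9077/424789 + (68837/(380/39) + 183391/18391)*(-1/464197) = -9077/424789 + (68837*(39/380) + 183391/18391)*(-1/464197) = -9077/424789 + (141297/20 + 183391/18391)*(-1/464197) = -9077/424789 + (2602260947/367820)*(-1/464197) = -9077/424789 - 2602260947/170740940540 = -2655227342696763/72528873391046060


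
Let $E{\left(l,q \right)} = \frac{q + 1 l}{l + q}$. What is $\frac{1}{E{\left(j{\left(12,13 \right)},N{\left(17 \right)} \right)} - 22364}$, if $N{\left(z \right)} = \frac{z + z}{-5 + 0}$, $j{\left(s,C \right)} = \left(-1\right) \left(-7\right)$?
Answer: $- \frac{1}{22363} \approx -4.4717 \cdot 10^{-5}$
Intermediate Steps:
$j{\left(s,C \right)} = 7$
$N{\left(z \right)} = - \frac{2 z}{5}$ ($N{\left(z \right)} = \frac{2 z}{-5} = 2 z \left(- \frac{1}{5}\right) = - \frac{2 z}{5}$)
$E{\left(l,q \right)} = 1$ ($E{\left(l,q \right)} = \frac{q + l}{l + q} = \frac{l + q}{l + q} = 1$)
$\frac{1}{E{\left(j{\left(12,13 \right)},N{\left(17 \right)} \right)} - 22364} = \frac{1}{1 - 22364} = \frac{1}{-22363} = - \frac{1}{22363}$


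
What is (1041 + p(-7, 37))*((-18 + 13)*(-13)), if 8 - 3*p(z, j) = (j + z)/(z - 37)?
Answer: 4478305/66 ≈ 67853.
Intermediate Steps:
p(z, j) = 8/3 - (j + z)/(3*(-37 + z)) (p(z, j) = 8/3 - (j + z)/(3*(z - 37)) = 8/3 - (j + z)/(3*(-37 + z)))
(1041 + p(-7, 37))*((-18 + 13)*(-13)) = (1041 + (-296 - 1*37 + 7*(-7))/(3*(-37 - 7)))*((-18 + 13)*(-13)) = (1041 + (1/3)*(-296 - 37 - 49)/(-44))*(-5*(-13)) = (1041 + (1/3)*(-1/44)*(-382))*65 = (1041 + 191/66)*65 = (68897/66)*65 = 4478305/66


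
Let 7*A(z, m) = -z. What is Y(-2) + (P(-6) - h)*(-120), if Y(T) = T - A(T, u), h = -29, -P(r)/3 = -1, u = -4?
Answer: -26896/7 ≈ -3842.3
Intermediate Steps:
A(z, m) = -z/7 (A(z, m) = (-z)/7 = -z/7)
P(r) = 3 (P(r) = -3*(-1) = 3)
Y(T) = 8*T/7 (Y(T) = T - (-1)*T/7 = T + T/7 = 8*T/7)
Y(-2) + (P(-6) - h)*(-120) = (8/7)*(-2) + (3 - 1*(-29))*(-120) = -16/7 + (3 + 29)*(-120) = -16/7 + 32*(-120) = -16/7 - 3840 = -26896/7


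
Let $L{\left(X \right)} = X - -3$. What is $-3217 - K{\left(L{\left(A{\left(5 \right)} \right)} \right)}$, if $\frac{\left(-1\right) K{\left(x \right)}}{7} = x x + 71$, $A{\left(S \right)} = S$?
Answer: $-2272$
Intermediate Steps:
$L{\left(X \right)} = 3 + X$ ($L{\left(X \right)} = X + 3 = 3 + X$)
$K{\left(x \right)} = -497 - 7 x^{2}$ ($K{\left(x \right)} = - 7 \left(x x + 71\right) = - 7 \left(x^{2} + 71\right) = - 7 \left(71 + x^{2}\right) = -497 - 7 x^{2}$)
$-3217 - K{\left(L{\left(A{\left(5 \right)} \right)} \right)} = -3217 - \left(-497 - 7 \left(3 + 5\right)^{2}\right) = -3217 - \left(-497 - 7 \cdot 8^{2}\right) = -3217 - \left(-497 - 448\right) = -3217 - -945 = -3217 + 945 = -2272$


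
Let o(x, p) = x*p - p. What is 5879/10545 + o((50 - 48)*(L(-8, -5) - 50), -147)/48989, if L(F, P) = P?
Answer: 460069096/516589005 ≈ 0.89059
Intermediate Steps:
o(x, p) = -p + p*x (o(x, p) = p*x - p = -p + p*x)
5879/10545 + o((50 - 48)*(L(-8, -5) - 50), -147)/48989 = 5879/10545 - 147*(-1 + (50 - 48)*(-5 - 50))/48989 = 5879*(1/10545) - 147*(-1 + 2*(-55))*(1/48989) = 5879/10545 - 147*(-1 - 110)*(1/48989) = 5879/10545 - 147*(-111)*(1/48989) = 5879/10545 + 16317*(1/48989) = 5879/10545 + 16317/48989 = 460069096/516589005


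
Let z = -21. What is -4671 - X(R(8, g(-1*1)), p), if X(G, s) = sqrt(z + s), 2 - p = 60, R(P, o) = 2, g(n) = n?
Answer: -4671 - I*sqrt(79) ≈ -4671.0 - 8.8882*I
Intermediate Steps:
p = -58 (p = 2 - 1*60 = 2 - 60 = -58)
X(G, s) = sqrt(-21 + s)
-4671 - X(R(8, g(-1*1)), p) = -4671 - sqrt(-21 - 58) = -4671 - sqrt(-79) = -4671 - I*sqrt(79)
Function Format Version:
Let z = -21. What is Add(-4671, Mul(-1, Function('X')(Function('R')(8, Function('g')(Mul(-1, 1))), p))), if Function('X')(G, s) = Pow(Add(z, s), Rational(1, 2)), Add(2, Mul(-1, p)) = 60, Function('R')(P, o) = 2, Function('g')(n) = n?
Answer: Add(-4671, Mul(-1, I, Pow(79, Rational(1, 2)))) ≈ Add(-4671.0, Mul(-8.8882, I))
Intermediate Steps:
p = -58 (p = Add(2, Mul(-1, 60)) = Add(2, -60) = -58)
Function('X')(G, s) = Pow(Add(-21, s), Rational(1, 2))
Add(-4671, Mul(-1, Function('X')(Function('R')(8, Function('g')(Mul(-1, 1))), p))) = Add(-4671, Mul(-1, Pow(Add(-21, -58), Rational(1, 2)))) = Add(-4671, Mul(-1, Pow(-79, Rational(1, 2)))) = Add(-4671, Mul(-1, Mul(I, Pow(79, Rational(1, 2))))) = Add(-4671, Mul(-1, I, Pow(79, Rational(1, 2))))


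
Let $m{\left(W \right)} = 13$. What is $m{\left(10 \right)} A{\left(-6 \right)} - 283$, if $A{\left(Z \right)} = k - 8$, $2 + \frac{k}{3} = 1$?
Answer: $-426$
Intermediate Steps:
$k = -3$ ($k = -6 + 3 \cdot 1 = -6 + 3 = -3$)
$A{\left(Z \right)} = -11$ ($A{\left(Z \right)} = -3 - 8 = -11$)
$m{\left(10 \right)} A{\left(-6 \right)} - 283 = 13 \left(-11\right) - 283 = -143 - 283 = -426$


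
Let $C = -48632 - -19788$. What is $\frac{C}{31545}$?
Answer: $- \frac{28844}{31545} \approx -0.91438$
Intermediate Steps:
$C = -28844$ ($C = -48632 + 19788 = -28844$)
$\frac{C}{31545} = - \frac{28844}{31545}$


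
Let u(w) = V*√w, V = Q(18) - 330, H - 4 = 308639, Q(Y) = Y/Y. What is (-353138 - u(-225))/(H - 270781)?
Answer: -176569/18931 + 4935*I/37862 ≈ -9.327 + 0.13034*I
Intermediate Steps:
Q(Y) = 1
H = 308643 (H = 4 + 308639 = 308643)
V = -329 (V = 1 - 330 = -329)
u(w) = -329*√w
(-353138 - u(-225))/(H - 270781) = (-353138 - (-329)*√(-225))/(308643 - 270781) = (-353138 - (-329)*15*I)/37862 = (-353138 - (-4935)*I)*(1/37862) = (-353138 + 4935*I)*(1/37862) = -176569/18931 + 4935*I/37862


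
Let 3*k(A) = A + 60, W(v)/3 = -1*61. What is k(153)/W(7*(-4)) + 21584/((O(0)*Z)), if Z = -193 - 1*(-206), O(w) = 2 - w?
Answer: 1974013/2379 ≈ 829.77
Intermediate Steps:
W(v) = -183 (W(v) = 3*(-1*61) = 3*(-61) = -183)
k(A) = 20 + A/3 (k(A) = (A + 60)/3 = (60 + A)/3 = 20 + A/3)
Z = 13 (Z = -193 + 206 = 13)
k(153)/W(7*(-4)) + 21584/((O(0)*Z)) = (20 + (⅓)*153)/(-183) + 21584/(((2 - 1*0)*13)) = (20 + 51)*(-1/183) + 21584/(((2 + 0)*13)) = 71*(-1/183) + 21584/((2*13)) = -71/183 + 21584/26 = -71/183 + 21584*(1/26) = -71/183 + 10792/13 = 1974013/2379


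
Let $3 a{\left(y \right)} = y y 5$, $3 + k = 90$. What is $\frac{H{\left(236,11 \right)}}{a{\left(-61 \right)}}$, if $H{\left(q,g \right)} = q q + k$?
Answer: $\frac{167349}{18605} \approx 8.9948$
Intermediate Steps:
$k = 87$ ($k = -3 + 90 = 87$)
$H{\left(q,g \right)} = 87 + q^{2}$ ($H{\left(q,g \right)} = q q + 87 = q^{2} + 87 = 87 + q^{2}$)
$a{\left(y \right)} = \frac{5 y^{2}}{3}$ ($a{\left(y \right)} = \frac{y y 5}{3} = \frac{y^{2} \cdot 5}{3} = \frac{5 y^{2}}{3}$)
$\frac{H{\left(236,11 \right)}}{a{\left(-61 \right)}} = \frac{87 + 236^{2}}{\frac{5}{3} \left(-61\right)^{2}} = \frac{87 + 55696}{\frac{5}{3} \cdot 3721} = \frac{55783}{\frac{18605}{3}} = 55783 \cdot \frac{3}{18605} = \frac{167349}{18605}$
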